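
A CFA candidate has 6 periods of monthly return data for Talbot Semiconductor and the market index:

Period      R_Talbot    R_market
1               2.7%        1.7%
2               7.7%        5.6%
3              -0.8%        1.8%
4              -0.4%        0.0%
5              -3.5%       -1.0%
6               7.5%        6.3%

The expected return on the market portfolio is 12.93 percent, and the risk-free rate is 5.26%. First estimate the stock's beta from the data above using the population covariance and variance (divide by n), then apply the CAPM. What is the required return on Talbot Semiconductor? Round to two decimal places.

16.75%

Mean R_i = (2.7 + 7.7 − 0.8 − 0.4 − 3.5 + 7.5) / 6 = 2.2000%
Mean R_m = (1.7 + 5.6 + 1.8 + 0.0 − 1.0 + 6.3) / 6 = 2.4000%
Σ(R_i − R̄_i)(R_m − R̄_m) = 65.3400  ⇒  Cov = 65.3400 / 6 = 10.8900
Σ(R_m − R̄_m)² = 43.6200  ⇒  Var(R_m) = 43.6200 / 6 = 7.2700
β = Cov / Var(R_m) = 10.8900 / 7.2700 = 1.4979
MRP = 12.93% − 5.26% = 7.67%
E(R) = R_f + β × MRP = 5.26% + 1.4979 × 7.67% = 16.75%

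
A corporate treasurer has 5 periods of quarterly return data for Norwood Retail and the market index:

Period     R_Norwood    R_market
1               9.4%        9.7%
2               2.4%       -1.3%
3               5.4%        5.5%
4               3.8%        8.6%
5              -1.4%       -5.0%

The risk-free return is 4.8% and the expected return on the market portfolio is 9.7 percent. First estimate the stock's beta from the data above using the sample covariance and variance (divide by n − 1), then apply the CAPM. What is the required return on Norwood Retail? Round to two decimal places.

7.46%

Mean R_i = (9.4 + 2.4 + 5.4 + 3.8 − 1.4) / 5 = 3.9200%
Mean R_m = (9.7 − 1.3 + 5.5 + 8.6 − 5.0) / 5 = 3.5000%
Σ(R_i − R̄_i)(R_m − R̄_m) = 88.8400  ⇒  Cov = 88.8400 / 4 = 22.2100
Σ(R_m − R̄_m)² = 163.7400  ⇒  Var(R_m) = 163.7400 / 4 = 40.9350
β = Cov / Var(R_m) = 22.2100 / 40.9350 = 0.5426
MRP = 9.7% − 4.8% = 4.90%
E(R) = R_f + β × MRP = 4.8% + 0.5426 × 4.9% = 7.46%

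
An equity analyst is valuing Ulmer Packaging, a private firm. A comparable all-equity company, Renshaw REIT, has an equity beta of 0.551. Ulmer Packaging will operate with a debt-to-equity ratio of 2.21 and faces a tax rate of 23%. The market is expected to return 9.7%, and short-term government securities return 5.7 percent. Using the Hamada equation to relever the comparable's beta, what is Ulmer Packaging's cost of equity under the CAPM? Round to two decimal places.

11.65%

β_L = β_U × [1 + (1 − t)(D/E)] = 0.551 × [1 + (1 − 0.23) × 2.21]
    = 0.551 × [1 + 0.77 × 2.21] = 0.551 × 2.7017 = 1.4886
MRP = 9.7% − 5.7% = 4.00%
E(R) = R_f + β_L × MRP = 5.7% + 1.4886 × 4.0% = 11.65%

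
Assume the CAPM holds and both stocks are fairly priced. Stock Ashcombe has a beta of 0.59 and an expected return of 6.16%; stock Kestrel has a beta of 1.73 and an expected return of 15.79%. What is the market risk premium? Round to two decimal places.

Both satisfy E(R) = R_f + β·MRP, so the slope of the SML is
MRP = (15.79% − 6.16%) / (1.73 − 0.59) = 9.63% / 1.14 = 8.4474%

8.45%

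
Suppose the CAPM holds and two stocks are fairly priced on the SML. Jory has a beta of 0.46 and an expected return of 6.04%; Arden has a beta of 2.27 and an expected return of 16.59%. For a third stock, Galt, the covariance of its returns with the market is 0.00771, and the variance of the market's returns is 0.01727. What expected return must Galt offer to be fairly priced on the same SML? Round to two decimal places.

MRP = (16.59% − 6.04%) / (2.27 − 0.46) = 5.8287%
R_f = 6.04% − 0.46 × 5.8287% = 3.3588%
β_Galt = Cov / Var(R_m) = 0.00771 / 0.01727 = 0.4464
E(R_Galt) = R_f + β × MRP = 3.3588% + 0.4464 × 5.8287% = 5.96%

5.96%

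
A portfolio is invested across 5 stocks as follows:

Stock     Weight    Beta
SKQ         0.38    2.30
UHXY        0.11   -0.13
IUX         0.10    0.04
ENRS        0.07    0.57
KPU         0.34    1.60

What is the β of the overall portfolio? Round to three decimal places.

β_P = Σ w_i β_i = 0.38×2.30 + 0.11×-0.13 + 0.10×0.04 + 0.07×0.57 + 0.34×1.60 = 1.4476

1.448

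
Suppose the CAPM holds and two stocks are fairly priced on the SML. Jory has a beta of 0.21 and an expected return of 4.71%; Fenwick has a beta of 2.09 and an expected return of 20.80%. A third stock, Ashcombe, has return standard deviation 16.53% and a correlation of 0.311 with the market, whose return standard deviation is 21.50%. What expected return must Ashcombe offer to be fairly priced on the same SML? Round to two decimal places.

MRP = (20.80% − 4.71%) / (2.09 − 0.21) = 8.5585%
R_f = 4.71% − 0.21 × 8.5585% = 2.9127%
β_Ashcombe = ρ·σ_i/σ_m = 0.311 × 16.53 / 21.50 = 0.2391
E(R_Ashcombe) = R_f + β × MRP = 2.9127% + 0.2391 × 8.5585% = 4.96%

4.96%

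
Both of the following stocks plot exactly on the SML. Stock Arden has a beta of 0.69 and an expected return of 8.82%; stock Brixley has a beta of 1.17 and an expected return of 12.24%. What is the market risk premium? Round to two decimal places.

7.13%

Both satisfy E(R) = R_f + β·MRP, so the slope of the SML is
MRP = (12.24% − 8.82%) / (1.17 − 0.69) = 3.42% / 0.48 = 7.1250%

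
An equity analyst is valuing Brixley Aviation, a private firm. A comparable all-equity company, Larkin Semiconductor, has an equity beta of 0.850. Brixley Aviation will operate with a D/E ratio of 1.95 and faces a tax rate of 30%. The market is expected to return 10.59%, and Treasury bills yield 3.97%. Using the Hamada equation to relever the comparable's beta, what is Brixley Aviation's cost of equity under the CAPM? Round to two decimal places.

17.28%

β_L = β_U × [1 + (1 − t)(D/E)] = 0.850 × [1 + (1 − 0.30) × 1.95]
    = 0.850 × [1 + 0.70 × 1.95] = 0.850 × 2.3650 = 2.0103
MRP = 10.59% − 3.97% = 6.62%
E(R) = R_f + β_L × MRP = 3.97% + 2.0103 × 6.62% = 17.28%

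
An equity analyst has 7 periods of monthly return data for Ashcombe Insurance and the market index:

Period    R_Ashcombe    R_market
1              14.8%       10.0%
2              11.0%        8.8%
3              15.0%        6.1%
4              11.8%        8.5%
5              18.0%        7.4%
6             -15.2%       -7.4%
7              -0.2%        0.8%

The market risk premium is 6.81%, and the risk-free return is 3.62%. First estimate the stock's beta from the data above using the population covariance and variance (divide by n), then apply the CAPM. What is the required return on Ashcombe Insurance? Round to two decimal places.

15.83%

Mean R_i = (14.8 + 11.0 + 15.0 + 11.8 + 18.0 − 15.2 − 0.2) / 7 = 7.8857%
Mean R_m = (10.0 + 8.8 + 6.1 + 8.5 + 7.4 − 7.4 + 0.8) / 7 = 4.8857%
Σ(R_i − R̄_i)(R_m − R̄_m) = 412.4286  ⇒  Cov = 412.4286 / 7 = 58.9184
Σ(R_m − R̄_m)² = 229.9686  ⇒  Var(R_m) = 229.9686 / 7 = 32.8527
β = Cov / Var(R_m) = 58.9184 / 32.8527 = 1.7934
E(R) = R_f + β × MRP = 3.62% + 1.7934 × 6.81% = 15.83%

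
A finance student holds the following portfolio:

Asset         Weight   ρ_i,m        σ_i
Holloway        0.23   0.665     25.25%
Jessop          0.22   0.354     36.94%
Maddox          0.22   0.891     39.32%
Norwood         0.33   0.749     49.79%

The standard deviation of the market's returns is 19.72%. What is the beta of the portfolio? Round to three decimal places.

β_Holloway = 0.665 × 25.25% / 19.72% = 0.8515
β_Jessop = 0.354 × 36.94% / 19.72% = 0.6631
β_Maddox = 0.891 × 39.32% / 19.72% = 1.7766
β_Norwood = 0.749 × 49.79% / 19.72% = 1.8911
β_P = Σ w_i β_i = 0.23×0.8515 + 0.22×0.6631 + 0.22×1.7766 + 0.33×1.8911 = 1.3566

1.357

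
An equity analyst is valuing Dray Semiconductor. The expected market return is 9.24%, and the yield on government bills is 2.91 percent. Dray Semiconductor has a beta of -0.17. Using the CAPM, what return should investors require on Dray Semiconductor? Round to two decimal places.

1.83%

Market risk premium = E(R_m) − R_f = 9.24% − 2.91% = 6.33%
E(R) = R_f + β × MRP = 2.91% + -0.17 × 6.33% = 1.83%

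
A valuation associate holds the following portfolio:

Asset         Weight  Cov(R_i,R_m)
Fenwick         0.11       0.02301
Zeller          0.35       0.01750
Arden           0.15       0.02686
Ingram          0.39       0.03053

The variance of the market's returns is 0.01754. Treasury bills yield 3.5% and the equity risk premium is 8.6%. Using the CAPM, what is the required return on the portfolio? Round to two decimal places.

β_Fenwick = 0.02301 / 0.01754 = 1.3119
β_Zeller = 0.01750 / 0.01754 = 0.9977
β_Arden = 0.02686 / 0.01754 = 1.5314
β_Ingram = 0.03053 / 0.01754 = 1.7406
β_P = Σ w_i β_i = 0.11×1.3119 + 0.35×0.9977 + 0.15×1.5314 + 0.39×1.7406 = 1.4020
E(R_P) = R_f + β_P × MRP = 3.5% + 1.4020 × 8.6% = 15.56%

15.56%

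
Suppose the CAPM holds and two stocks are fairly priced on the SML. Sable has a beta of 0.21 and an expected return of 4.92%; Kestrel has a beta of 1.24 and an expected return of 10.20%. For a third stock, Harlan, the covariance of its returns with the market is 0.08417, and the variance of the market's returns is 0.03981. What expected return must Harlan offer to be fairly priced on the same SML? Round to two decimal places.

14.68%

MRP = (10.20% − 4.92%) / (1.24 − 0.21) = 5.1262%
R_f = 4.92% − 0.21 × 5.1262% = 3.8435%
β_Harlan = Cov / Var(R_m) = 0.08417 / 0.03981 = 2.1143
E(R_Harlan) = R_f + β × MRP = 3.8435% + 2.1143 × 5.1262% = 14.68%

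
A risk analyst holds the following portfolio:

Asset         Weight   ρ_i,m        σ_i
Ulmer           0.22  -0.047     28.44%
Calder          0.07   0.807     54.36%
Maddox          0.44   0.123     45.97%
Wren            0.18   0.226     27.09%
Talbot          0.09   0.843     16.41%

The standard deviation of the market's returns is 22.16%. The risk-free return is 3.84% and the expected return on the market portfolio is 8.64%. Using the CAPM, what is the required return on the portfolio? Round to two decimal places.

β_Ulmer = -0.047 × 28.44% / 22.16% = -0.0603
β_Calder = 0.807 × 54.36% / 22.16% = 1.9796
β_Maddox = 0.123 × 45.97% / 22.16% = 0.2552
β_Wren = 0.226 × 27.09% / 22.16% = 0.2763
β_Talbot = 0.843 × 16.41% / 22.16% = 0.6243
β_P = Σ w_i β_i = 0.22×-0.0603 + 0.07×1.9796 + 0.44×0.2552 + 0.18×0.2763 + 0.09×0.6243 = 0.3435
MRP = 8.64% − 3.84% = 4.80%
E(R_P) = R_f + β_P × MRP = 3.84% + 0.3435 × 4.80% = 5.49%

5.49%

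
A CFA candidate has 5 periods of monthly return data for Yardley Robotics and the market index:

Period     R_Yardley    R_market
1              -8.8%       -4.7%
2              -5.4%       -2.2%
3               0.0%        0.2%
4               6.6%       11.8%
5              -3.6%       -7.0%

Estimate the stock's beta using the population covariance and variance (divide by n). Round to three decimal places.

Mean R_i = (-8.8 − 5.4 + 0.0 + 6.6 − 3.6) / 5 = -2.2400%
Mean R_m = (-4.7 − 2.2 + 0.2 + 11.8 − 7.0) / 5 = -0.3800%
Σ(R_i − R̄_i)(R_m − R̄_m) = 152.0640  ⇒  Cov = 152.0640 / 5 = 30.4128
Σ(R_m − R̄_m)² = 214.4880  ⇒  Var(R_m) = 214.4880 / 5 = 42.8976
β = Cov / Var(R_m) = 30.4128 / 42.8976 = 0.7090

0.709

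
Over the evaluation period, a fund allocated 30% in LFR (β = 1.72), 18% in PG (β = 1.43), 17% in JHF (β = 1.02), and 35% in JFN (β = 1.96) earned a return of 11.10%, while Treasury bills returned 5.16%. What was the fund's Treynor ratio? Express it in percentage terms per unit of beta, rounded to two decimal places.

β_P = 0.30×1.72 + 0.18×1.43 + 0.17×1.02 + 0.35×1.96 = 1.6328
Treynor = (R_P − R_f) / β_P = (11.10% − 5.16%) / 1.6328 = 5.94% / 1.6328 = 3.64%

3.64%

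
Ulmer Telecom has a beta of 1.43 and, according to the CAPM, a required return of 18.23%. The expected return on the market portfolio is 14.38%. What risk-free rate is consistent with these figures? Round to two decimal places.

E(R) = R_f + β(E(R_m) − R_f) = R_f(1 − β) + β·E(R_m)
18.23% = R_f × (1 − 1.43) + 1.43 × 14.38%
18.23% = R_f × -0.43 + 20.5634%
R_f = (18.23% − 20.5634%) / -0.43 = 5.43%

5.43%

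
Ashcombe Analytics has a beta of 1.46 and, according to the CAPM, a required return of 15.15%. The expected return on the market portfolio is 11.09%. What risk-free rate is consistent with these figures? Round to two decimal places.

2.26%

E(R) = R_f + β(E(R_m) − R_f) = R_f(1 − β) + β·E(R_m)
15.15% = R_f × (1 − 1.46) + 1.46 × 11.09%
15.15% = R_f × -0.46 + 16.1914%
R_f = (15.15% − 16.1914%) / -0.46 = 2.26%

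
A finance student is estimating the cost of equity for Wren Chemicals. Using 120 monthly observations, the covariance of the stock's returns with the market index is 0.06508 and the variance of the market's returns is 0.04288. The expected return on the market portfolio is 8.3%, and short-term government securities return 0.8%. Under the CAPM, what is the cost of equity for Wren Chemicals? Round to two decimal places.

12.18%

β = Cov(R_i, R_m) / Var(R_m) = 0.06508 / 0.04288 = 1.5177
MRP = 8.3% − 0.8% = 7.50%
E(R) = R_f + β × MRP = 0.8% + 1.5177 × 7.5% = 12.18%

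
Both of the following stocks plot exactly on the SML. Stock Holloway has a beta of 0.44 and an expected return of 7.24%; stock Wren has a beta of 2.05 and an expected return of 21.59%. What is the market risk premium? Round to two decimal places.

8.91%

Both satisfy E(R) = R_f + β·MRP, so the slope of the SML is
MRP = (21.59% − 7.24%) / (2.05 − 0.44) = 14.35% / 1.61 = 8.9130%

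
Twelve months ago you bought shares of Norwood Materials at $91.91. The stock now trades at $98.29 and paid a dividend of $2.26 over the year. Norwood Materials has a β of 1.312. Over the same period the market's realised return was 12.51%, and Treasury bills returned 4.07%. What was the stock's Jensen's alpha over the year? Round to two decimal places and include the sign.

Realised HPR = (P1 + D1 − P0) / P0 = (98.29 + 2.26 − 91.91) / 91.91 = 8.64 / 91.91 = 9.4005%
MRP = 12.51% − 4.07% = 8.44%
CAPM required = R_f + β·MRP = 4.07% + 1.312 × 8.44% = 15.14328%
α = realised − required = 9.4005% − 15.14328% = -5.74%

-5.74%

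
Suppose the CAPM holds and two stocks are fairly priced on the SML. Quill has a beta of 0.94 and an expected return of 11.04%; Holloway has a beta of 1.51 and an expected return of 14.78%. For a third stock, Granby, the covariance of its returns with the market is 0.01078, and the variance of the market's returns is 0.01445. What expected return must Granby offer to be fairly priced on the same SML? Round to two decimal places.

9.77%

MRP = (14.78% − 11.04%) / (1.51 − 0.94) = 6.5614%
R_f = 11.04% − 0.94 × 6.5614% = 4.8723%
β_Granby = Cov / Var(R_m) = 0.01078 / 0.01445 = 0.7460
E(R_Granby) = R_f + β × MRP = 4.8723% + 0.7460 × 6.5614% = 9.77%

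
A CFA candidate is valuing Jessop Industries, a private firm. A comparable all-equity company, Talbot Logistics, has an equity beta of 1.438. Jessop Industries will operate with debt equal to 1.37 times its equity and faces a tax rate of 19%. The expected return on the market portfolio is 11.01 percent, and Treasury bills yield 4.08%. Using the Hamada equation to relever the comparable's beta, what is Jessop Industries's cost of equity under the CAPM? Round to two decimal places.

25.10%

β_L = β_U × [1 + (1 − t)(D/E)] = 1.438 × [1 + (1 − 0.19) × 1.37]
    = 1.438 × [1 + 0.81 × 1.37] = 1.438 × 2.1097 = 3.0337
MRP = 11.01% − 4.08% = 6.93%
E(R) = R_f + β_L × MRP = 4.08% + 3.0337 × 6.93% = 25.10%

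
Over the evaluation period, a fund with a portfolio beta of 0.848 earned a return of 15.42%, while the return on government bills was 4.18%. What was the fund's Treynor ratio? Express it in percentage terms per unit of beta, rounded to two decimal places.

13.25%

Treynor = (R_P − R_f) / β_P = (15.42% − 4.18%) / 0.8480 = 11.24% / 0.8480 = 13.25%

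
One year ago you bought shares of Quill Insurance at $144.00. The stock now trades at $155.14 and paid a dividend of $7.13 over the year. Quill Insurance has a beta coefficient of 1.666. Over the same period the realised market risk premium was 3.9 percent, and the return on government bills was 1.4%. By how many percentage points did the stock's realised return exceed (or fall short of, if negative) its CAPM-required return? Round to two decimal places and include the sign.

+4.79%

Realised HPR = (P1 + D1 − P0) / P0 = (155.14 + 7.13 − 144.00) / 144.00 = 18.27 / 144.00 = 12.6875%
CAPM required = R_f + β·MRP = 1.4% + 1.666 × 3.9% = 7.8974%
α = realised − required = 12.6875% − 7.8974% = +4.79%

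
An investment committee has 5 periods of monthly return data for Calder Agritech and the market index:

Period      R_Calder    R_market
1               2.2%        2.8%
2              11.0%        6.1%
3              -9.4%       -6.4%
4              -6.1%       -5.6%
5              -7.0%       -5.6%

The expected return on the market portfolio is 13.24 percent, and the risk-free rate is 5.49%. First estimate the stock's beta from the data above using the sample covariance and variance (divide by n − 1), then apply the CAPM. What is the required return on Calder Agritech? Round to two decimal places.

Mean R_i = (2.2 + 11.0 − 9.4 − 6.1 − 7.0) / 5 = -1.8600%
Mean R_m = (2.8 + 6.1 − 6.4 − 5.6 − 5.6) / 5 = -1.7400%
Σ(R_i − R̄_i)(R_m − R̄_m) = 190.5980  ⇒  Cov = 190.5980 / 4 = 47.6495
Σ(R_m − R̄_m)² = 133.5920  ⇒  Var(R_m) = 133.5920 / 4 = 33.3980
β = Cov / Var(R_m) = 47.6495 / 33.3980 = 1.4267
MRP = 13.24% − 5.49% = 7.75%
E(R) = R_f + β × MRP = 5.49% + 1.4267 × 7.75% = 16.55%

16.55%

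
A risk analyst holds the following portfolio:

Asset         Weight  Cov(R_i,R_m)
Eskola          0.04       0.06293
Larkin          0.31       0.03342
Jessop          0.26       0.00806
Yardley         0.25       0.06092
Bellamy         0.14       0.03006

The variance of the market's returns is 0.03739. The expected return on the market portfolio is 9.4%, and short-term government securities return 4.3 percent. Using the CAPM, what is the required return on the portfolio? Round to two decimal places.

8.99%

β_Eskola = 0.06293 / 0.03739 = 1.6831
β_Larkin = 0.03342 / 0.03739 = 0.8938
β_Jessop = 0.00806 / 0.03739 = 0.2156
β_Yardley = 0.06092 / 0.03739 = 1.6293
β_Bellamy = 0.03006 / 0.03739 = 0.8040
β_P = Σ w_i β_i = 0.04×1.6831 + 0.31×0.8938 + 0.26×0.2156 + 0.25×1.6293 + 0.14×0.8040 = 0.9203
MRP = 9.4% − 4.3% = 5.10%
E(R_P) = R_f + β_P × MRP = 4.3% + 0.9203 × 5.1% = 8.99%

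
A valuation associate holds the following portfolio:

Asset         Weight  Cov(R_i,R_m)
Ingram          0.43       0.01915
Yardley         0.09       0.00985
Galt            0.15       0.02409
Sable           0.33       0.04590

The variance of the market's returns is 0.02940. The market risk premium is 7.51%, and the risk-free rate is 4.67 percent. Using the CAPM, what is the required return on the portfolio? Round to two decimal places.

β_Ingram = 0.01915 / 0.02940 = 0.6514
β_Yardley = 0.00985 / 0.02940 = 0.3350
β_Galt = 0.02409 / 0.02940 = 0.8194
β_Sable = 0.04590 / 0.02940 = 1.5612
β_P = Σ w_i β_i = 0.43×0.6514 + 0.09×0.3350 + 0.15×0.8194 + 0.33×1.5612 = 0.9484
E(R_P) = R_f + β_P × MRP = 4.67% + 0.9484 × 7.51% = 11.79%

11.79%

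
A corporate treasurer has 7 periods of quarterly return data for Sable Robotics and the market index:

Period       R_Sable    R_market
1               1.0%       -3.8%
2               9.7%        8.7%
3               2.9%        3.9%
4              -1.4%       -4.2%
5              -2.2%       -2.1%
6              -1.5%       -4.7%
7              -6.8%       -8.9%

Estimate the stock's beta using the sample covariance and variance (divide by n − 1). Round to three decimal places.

0.818

Mean R_i = (1.0 + 9.7 + 2.9 − 1.4 − 2.2 − 1.5 − 6.8) / 7 = 0.2429%
Mean R_m = (-3.8 + 8.7 + 3.9 − 4.2 − 2.1 − 4.7 − 8.9) / 7 = -1.5857%
Σ(R_i − R̄_i)(R_m − R̄_m) = 172.6657  ⇒  Cov = 172.6657 / 6 = 28.7776
Σ(R_m − R̄_m)² = 211.0886  ⇒  Var(R_m) = 211.0886 / 6 = 35.1814
β = Cov / Var(R_m) = 28.7776 / 35.1814 = 0.8180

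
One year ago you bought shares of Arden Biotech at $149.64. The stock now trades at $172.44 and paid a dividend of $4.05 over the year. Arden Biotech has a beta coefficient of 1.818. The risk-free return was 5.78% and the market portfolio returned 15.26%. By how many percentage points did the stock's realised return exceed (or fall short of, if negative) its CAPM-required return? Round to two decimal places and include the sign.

Realised HPR = (P1 + D1 − P0) / P0 = (172.44 + 4.05 − 149.64) / 149.64 = 26.85 / 149.64 = 17.9431%
MRP = 15.26% − 5.78% = 9.48%
CAPM required = R_f + β·MRP = 5.78% + 1.818 × 9.48% = 23.01464%
α = realised − required = 17.9431% − 23.01464% = -5.07%

-5.07%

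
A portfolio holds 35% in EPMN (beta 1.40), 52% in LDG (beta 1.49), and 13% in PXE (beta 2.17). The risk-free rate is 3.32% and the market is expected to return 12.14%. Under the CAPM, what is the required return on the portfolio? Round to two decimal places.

β_P = Σ w_i β_i = 0.35×1.40 + 0.52×1.49 + 0.13×2.17 = 1.5469
MRP = 12.14% − 3.32% = 8.82%
E(R_P) = R_f + β_P × MRP = 3.32% + 1.5469 × 8.82% = 16.96%

16.96%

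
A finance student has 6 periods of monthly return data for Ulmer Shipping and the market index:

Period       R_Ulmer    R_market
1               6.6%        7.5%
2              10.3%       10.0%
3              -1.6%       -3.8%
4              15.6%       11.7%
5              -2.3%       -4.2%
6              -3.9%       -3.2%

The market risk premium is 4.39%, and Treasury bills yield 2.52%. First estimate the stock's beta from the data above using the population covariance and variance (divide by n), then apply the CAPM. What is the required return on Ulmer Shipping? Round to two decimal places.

Mean R_i = (6.6 + 10.3 − 1.6 + 15.6 − 2.3 − 3.9) / 6 = 4.1167%
Mean R_m = (7.5 + 10.0 − 3.8 + 11.7 − 4.2 − 3.2) / 6 = 3.0000%
Σ(R_i − R̄_i)(R_m − R̄_m) = 289.1400  ⇒  Cov = 289.1400 / 6 = 48.1900
Σ(R_m − R̄_m)² = 281.4600  ⇒  Var(R_m) = 281.4600 / 6 = 46.9100
β = Cov / Var(R_m) = 48.1900 / 46.9100 = 1.0273
E(R) = R_f + β × MRP = 2.52% + 1.0273 × 4.39% = 7.03%

7.03%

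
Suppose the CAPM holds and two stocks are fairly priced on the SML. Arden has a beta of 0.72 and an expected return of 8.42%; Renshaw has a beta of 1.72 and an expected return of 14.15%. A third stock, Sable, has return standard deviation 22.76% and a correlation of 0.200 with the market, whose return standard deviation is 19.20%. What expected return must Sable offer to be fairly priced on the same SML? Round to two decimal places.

5.65%

MRP = (14.15% − 8.42%) / (1.72 − 0.72) = 5.7300%
R_f = 8.42% − 0.72 × 5.7300% = 4.2944%
β_Sable = ρ·σ_i/σ_m = 0.200 × 22.76 / 19.20 = 0.2371
E(R_Sable) = R_f + β × MRP = 4.2944% + 0.2371 × 5.7300% = 5.65%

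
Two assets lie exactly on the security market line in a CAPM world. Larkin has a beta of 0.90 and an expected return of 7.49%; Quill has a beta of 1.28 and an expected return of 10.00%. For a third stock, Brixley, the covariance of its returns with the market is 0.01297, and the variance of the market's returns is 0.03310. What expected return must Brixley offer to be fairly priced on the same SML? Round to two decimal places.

MRP = (10.00% − 7.49%) / (1.28 − 0.90) = 6.6053%
R_f = 7.49% − 0.90 × 6.6053% = 1.5452%
β_Brixley = Cov / Var(R_m) = 0.01297 / 0.03310 = 0.3918
E(R_Brixley) = R_f + β × MRP = 1.5452% + 0.3918 × 6.6053% = 4.13%

4.13%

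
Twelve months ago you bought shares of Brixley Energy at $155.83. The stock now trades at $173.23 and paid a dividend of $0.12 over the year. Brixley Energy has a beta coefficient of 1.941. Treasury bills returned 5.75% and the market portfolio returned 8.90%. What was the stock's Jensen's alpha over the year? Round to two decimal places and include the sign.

-0.62%

Realised HPR = (P1 + D1 − P0) / P0 = (173.23 + 0.12 − 155.83) / 155.83 = 17.52 / 155.83 = 11.2430%
MRP = 8.90% − 5.75% = 3.15%
CAPM required = R_f + β·MRP = 5.75% + 1.941 × 3.15% = 11.86415%
α = realised − required = 11.2430% − 11.86415% = -0.62%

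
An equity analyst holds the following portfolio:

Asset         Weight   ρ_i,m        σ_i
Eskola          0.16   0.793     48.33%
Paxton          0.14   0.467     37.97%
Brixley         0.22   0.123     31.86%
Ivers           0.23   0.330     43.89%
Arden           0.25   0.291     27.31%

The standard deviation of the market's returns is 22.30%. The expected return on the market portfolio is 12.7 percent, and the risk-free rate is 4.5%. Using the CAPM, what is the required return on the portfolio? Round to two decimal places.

β_Eskola = 0.793 × 48.33% / 22.30% = 1.7186
β_Paxton = 0.467 × 37.97% / 22.30% = 0.7952
β_Brixley = 0.123 × 31.86% / 22.30% = 0.1757
β_Ivers = 0.330 × 43.89% / 22.30% = 0.6495
β_Arden = 0.291 × 27.31% / 22.30% = 0.3564
β_P = Σ w_i β_i = 0.16×1.7186 + 0.14×0.7952 + 0.22×0.1757 + 0.23×0.6495 + 0.25×0.3564 = 0.6634
MRP = 12.7% − 4.5% = 8.20%
E(R_P) = R_f + β_P × MRP = 4.5% + 0.6634 × 8.2% = 9.94%

9.94%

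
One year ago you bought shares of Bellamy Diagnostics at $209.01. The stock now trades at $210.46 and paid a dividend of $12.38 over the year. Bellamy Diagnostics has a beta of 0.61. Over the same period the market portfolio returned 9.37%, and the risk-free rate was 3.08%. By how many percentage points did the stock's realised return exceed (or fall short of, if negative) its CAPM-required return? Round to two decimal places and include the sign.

Realised HPR = (P1 + D1 − P0) / P0 = (210.46 + 12.38 − 209.01) / 209.01 = 13.83 / 209.01 = 6.6169%
MRP = 9.37% − 3.08% = 6.29%
CAPM required = R_f + β·MRP = 3.08% + 0.61 × 6.29% = 6.9169%
α = realised − required = 6.6169% − 6.9169% = -0.30%

-0.30%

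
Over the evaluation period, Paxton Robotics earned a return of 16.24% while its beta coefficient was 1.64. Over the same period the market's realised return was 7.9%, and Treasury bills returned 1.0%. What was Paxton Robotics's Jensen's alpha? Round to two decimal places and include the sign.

+3.92%

Market excess return = 7.9% − 1.0% = 6.90%
CAPM benchmark = R_f + β(R_m − R_f) = 1.0% + 1.64 × 6.9% = 12.3160%
α = actual − benchmark = 16.24% − 12.3160% = +3.92%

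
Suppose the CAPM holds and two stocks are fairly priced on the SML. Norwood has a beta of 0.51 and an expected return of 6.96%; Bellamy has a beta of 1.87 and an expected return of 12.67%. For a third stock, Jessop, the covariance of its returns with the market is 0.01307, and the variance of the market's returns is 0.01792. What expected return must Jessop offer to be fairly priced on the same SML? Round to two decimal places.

MRP = (12.67% − 6.96%) / (1.87 − 0.51) = 4.1985%
R_f = 6.96% − 0.51 × 4.1985% = 4.8188%
β_Jessop = Cov / Var(R_m) = 0.01307 / 0.01792 = 0.7294
E(R_Jessop) = R_f + β × MRP = 4.8188% + 0.7294 × 4.1985% = 7.88%

7.88%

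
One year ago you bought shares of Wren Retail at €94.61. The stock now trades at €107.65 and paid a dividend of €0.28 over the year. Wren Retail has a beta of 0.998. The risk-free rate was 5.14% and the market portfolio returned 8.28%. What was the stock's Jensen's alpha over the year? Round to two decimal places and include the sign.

+5.81%

Realised HPR = (P1 + D1 − P0) / P0 = (107.65 + 0.28 − 94.61) / 94.61 = 13.32 / 94.61 = 14.0789%
MRP = 8.28% − 5.14% = 3.14%
CAPM required = R_f + β·MRP = 5.14% + 0.998 × 3.14% = 8.27372%
α = realised − required = 14.0789% − 8.27372% = +5.81%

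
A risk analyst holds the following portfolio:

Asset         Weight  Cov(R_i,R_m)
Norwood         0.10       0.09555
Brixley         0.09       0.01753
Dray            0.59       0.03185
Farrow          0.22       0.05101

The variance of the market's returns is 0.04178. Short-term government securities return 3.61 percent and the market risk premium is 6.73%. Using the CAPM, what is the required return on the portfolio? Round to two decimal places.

β_Norwood = 0.09555 / 0.04178 = 2.2870
β_Brixley = 0.01753 / 0.04178 = 0.4196
β_Dray = 0.03185 / 0.04178 = 0.7623
β_Farrow = 0.05101 / 0.04178 = 1.2209
β_P = Σ w_i β_i = 0.10×2.2870 + 0.09×0.4196 + 0.59×0.7623 + 0.22×1.2209 = 0.9848
E(R_P) = R_f + β_P × MRP = 3.61% + 0.9848 × 6.73% = 10.24%

10.24%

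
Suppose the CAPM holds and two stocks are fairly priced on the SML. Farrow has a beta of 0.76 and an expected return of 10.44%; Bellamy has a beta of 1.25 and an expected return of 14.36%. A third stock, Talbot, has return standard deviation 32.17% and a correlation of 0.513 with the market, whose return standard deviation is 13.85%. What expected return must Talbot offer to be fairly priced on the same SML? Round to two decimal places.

MRP = (14.36% − 10.44%) / (1.25 − 0.76) = 8.0000%
R_f = 10.44% − 0.76 × 8.0000% = 4.3600%
β_Talbot = ρ·σ_i/σ_m = 0.513 × 32.17 / 13.85 = 1.1916
E(R_Talbot) = R_f + β × MRP = 4.3600% + 1.1916 × 8.0000% = 13.89%

13.89%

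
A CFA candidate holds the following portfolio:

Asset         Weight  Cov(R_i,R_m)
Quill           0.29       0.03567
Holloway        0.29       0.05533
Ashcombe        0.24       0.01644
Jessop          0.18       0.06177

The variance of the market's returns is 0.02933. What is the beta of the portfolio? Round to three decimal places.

β_Quill = 0.03567 / 0.02933 = 1.2162
β_Holloway = 0.05533 / 0.02933 = 1.8865
β_Ashcombe = 0.01644 / 0.02933 = 0.5605
β_Jessop = 0.06177 / 0.02933 = 2.1060
β_P = Σ w_i β_i = 0.29×1.2162 + 0.29×1.8865 + 0.24×0.5605 + 0.18×2.1060 = 1.4134

1.413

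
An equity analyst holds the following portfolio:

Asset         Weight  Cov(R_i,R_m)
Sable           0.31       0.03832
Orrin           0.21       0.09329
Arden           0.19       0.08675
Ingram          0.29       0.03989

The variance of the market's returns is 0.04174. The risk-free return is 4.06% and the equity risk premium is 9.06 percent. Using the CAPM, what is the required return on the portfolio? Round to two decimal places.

β_Sable = 0.03832 / 0.04174 = 0.9181
β_Orrin = 0.09329 / 0.04174 = 2.2350
β_Arden = 0.08675 / 0.04174 = 2.0783
β_Ingram = 0.03989 / 0.04174 = 0.9557
β_P = Σ w_i β_i = 0.31×0.9181 + 0.21×2.2350 + 0.19×2.0783 + 0.29×0.9557 = 1.4260
E(R_P) = R_f + β_P × MRP = 4.06% + 1.4260 × 9.06% = 16.98%

16.98%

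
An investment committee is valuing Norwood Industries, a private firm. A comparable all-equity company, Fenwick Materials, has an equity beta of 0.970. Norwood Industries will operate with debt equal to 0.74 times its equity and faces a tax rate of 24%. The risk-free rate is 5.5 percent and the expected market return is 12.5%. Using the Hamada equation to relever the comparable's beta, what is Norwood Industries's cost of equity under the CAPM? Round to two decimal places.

16.11%

β_L = β_U × [1 + (1 − t)(D/E)] = 0.970 × [1 + (1 − 0.24) × 0.74]
    = 0.970 × [1 + 0.76 × 0.74] = 0.970 × 1.5624 = 1.5155
MRP = 12.5% − 5.5% = 7.00%
E(R) = R_f + β_L × MRP = 5.5% + 1.5155 × 7.0% = 16.11%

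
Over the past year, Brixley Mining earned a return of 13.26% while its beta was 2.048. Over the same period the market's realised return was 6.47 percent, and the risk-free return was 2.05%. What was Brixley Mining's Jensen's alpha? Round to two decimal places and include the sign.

Market excess return = 6.47% − 2.05% = 4.42%
CAPM benchmark = R_f + β(R_m − R_f) = 2.05% + 2.048 × 4.42% = 11.10216%
α = actual − benchmark = 13.26% − 11.10216% = +2.16%

+2.16%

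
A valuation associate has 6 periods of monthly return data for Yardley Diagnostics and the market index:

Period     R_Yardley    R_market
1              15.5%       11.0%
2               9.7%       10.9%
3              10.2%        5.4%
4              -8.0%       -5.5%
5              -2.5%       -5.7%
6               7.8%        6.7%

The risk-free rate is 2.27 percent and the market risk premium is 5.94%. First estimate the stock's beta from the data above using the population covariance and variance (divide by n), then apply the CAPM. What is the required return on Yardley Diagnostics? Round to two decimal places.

8.78%

Mean R_i = (15.5 + 9.7 + 10.2 − 8.0 − 2.5 + 7.8) / 6 = 5.4500%
Mean R_m = (11.0 + 10.9 + 5.4 − 5.5 − 5.7 + 6.7) / 6 = 3.8000%
Σ(R_i − R̄_i)(R_m − R̄_m) = 317.5600  ⇒  Cov = 317.5600 / 6 = 52.9267
Σ(R_m − R̄_m)² = 289.9600  ⇒  Var(R_m) = 289.9600 / 6 = 48.3267
β = Cov / Var(R_m) = 52.9267 / 48.3267 = 1.0952
E(R) = R_f + β × MRP = 2.27% + 1.0952 × 5.94% = 8.78%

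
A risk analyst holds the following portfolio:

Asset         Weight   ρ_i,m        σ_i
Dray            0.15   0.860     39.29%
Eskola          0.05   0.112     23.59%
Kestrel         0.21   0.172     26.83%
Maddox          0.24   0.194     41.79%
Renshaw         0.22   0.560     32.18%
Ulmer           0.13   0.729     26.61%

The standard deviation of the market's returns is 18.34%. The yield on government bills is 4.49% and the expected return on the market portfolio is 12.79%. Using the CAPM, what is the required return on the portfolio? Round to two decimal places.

11.10%

β_Dray = 0.860 × 39.29% / 18.34% = 1.8424
β_Eskola = 0.112 × 23.59% / 18.34% = 0.1441
β_Kestrel = 0.172 × 26.83% / 18.34% = 0.2516
β_Maddox = 0.194 × 41.79% / 18.34% = 0.4421
β_Renshaw = 0.560 × 32.18% / 18.34% = 0.9826
β_Ulmer = 0.729 × 26.61% / 18.34% = 1.0577
β_P = Σ w_i β_i = 0.15×1.8424 + 0.05×0.1441 + 0.21×0.2516 + 0.24×0.4421 + 0.22×0.9826 + 0.13×1.0577 = 0.7962
MRP = 12.79% − 4.49% = 8.30%
E(R_P) = R_f + β_P × MRP = 4.49% + 0.7962 × 8.30% = 11.10%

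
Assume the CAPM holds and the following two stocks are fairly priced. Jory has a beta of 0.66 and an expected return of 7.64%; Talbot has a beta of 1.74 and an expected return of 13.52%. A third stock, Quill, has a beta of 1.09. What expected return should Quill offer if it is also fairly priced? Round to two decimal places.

9.98%

MRP (SML slope) = (13.52% − 7.64%) / (1.74 − 0.66) = 5.88% / 1.08 = 5.4444%
R_f (intercept) = 7.64% − 0.66 × 5.4444% = 4.0467%
E(R_Quill) = R_f + β × MRP = 4.0467% + 1.09 × 5.4444% = 9.98%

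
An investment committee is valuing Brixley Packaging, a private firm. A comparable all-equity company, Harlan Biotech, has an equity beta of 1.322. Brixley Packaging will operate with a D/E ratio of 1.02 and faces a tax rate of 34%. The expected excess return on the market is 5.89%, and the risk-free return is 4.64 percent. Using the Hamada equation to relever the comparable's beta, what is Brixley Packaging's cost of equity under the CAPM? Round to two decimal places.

17.67%

β_L = β_U × [1 + (1 − t)(D/E)] = 1.322 × [1 + (1 − 0.34) × 1.02]
    = 1.322 × [1 + 0.66 × 1.02] = 1.322 × 1.6732 = 2.2120
E(R) = R_f + β_L × MRP = 4.64% + 2.2120 × 5.89% = 17.67%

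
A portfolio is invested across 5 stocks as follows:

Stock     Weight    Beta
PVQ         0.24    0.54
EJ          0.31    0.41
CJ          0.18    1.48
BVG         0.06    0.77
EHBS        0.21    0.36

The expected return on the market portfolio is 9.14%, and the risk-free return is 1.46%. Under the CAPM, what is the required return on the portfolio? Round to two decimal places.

β_P = Σ w_i β_i = 0.24×0.54 + 0.31×0.41 + 0.18×1.48 + 0.06×0.77 + 0.21×0.36 = 0.6449
MRP = 9.14% − 1.46% = 7.68%
E(R_P) = R_f + β_P × MRP = 1.46% + 0.6449 × 7.68% = 6.41%

6.41%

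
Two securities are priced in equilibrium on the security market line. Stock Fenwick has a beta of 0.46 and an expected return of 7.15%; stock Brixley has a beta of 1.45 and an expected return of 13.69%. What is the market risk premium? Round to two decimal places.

6.61%

Both satisfy E(R) = R_f + β·MRP, so the slope of the SML is
MRP = (13.69% − 7.15%) / (1.45 − 0.46) = 6.54% / 0.99 = 6.6061%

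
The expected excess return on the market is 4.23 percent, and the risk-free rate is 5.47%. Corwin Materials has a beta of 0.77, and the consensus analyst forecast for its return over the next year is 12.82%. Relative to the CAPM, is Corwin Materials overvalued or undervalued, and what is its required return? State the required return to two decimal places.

Required return = R_f + β·MRP = 5.47% + 0.77 × 4.23% = 8.73%
Forecast 12.82% > required 8.73% → the stock plots above the SML → undervalued.

Undervalued; required return 8.73%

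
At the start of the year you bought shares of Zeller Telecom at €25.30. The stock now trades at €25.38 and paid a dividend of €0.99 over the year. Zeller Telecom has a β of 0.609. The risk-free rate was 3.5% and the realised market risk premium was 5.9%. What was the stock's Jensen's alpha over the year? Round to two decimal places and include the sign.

Realised HPR = (P1 + D1 − P0) / P0 = (25.38 + 0.99 − 25.30) / 25.30 = 1.07 / 25.30 = 4.2292%
CAPM required = R_f + β·MRP = 3.5% + 0.609 × 5.9% = 7.0931%
α = realised − required = 4.2292% − 7.0931% = -2.86%

-2.86%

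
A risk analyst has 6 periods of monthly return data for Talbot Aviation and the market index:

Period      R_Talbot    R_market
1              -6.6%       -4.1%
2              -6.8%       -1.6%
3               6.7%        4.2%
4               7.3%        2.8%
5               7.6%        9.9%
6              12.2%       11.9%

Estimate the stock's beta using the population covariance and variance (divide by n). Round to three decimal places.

Mean R_i = (-6.6 − 6.8 + 6.7 + 7.3 + 7.6 + 12.2) / 6 = 3.4000%
Mean R_m = (-4.1 − 1.6 + 4.2 + 2.8 + 9.9 + 11.9) / 6 = 3.8500%
Σ(R_i − R̄_i)(R_m − R̄_m) = 228.4000  ⇒  Cov = 228.4000 / 6 = 38.0667
Σ(R_m − R̄_m)² = 195.5350  ⇒  Var(R_m) = 195.5350 / 6 = 32.5892
β = Cov / Var(R_m) = 38.0667 / 32.5892 = 1.1681

1.168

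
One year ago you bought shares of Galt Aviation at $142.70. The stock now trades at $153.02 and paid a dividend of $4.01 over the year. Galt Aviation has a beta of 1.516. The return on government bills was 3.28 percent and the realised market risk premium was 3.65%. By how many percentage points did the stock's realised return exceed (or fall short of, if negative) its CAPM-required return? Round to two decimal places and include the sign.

+1.23%

Realised HPR = (P1 + D1 − P0) / P0 = (153.02 + 4.01 − 142.70) / 142.70 = 14.33 / 142.70 = 10.0420%
CAPM required = R_f + β·MRP = 3.28% + 1.516 × 3.65% = 8.81340%
α = realised − required = 10.0420% − 8.81340% = +1.23%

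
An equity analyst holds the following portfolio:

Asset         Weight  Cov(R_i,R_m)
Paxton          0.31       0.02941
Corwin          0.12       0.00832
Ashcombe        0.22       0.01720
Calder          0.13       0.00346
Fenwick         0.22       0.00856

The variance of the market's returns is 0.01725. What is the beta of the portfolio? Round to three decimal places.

0.941

β_Paxton = 0.02941 / 0.01725 = 1.7049
β_Corwin = 0.00832 / 0.01725 = 0.4823
β_Ashcombe = 0.01720 / 0.01725 = 0.9971
β_Calder = 0.00346 / 0.01725 = 0.2006
β_Fenwick = 0.00856 / 0.01725 = 0.4962
β_P = Σ w_i β_i = 0.31×1.7049 + 0.12×0.4823 + 0.22×0.9971 + 0.13×0.2006 + 0.22×0.4962 = 0.9410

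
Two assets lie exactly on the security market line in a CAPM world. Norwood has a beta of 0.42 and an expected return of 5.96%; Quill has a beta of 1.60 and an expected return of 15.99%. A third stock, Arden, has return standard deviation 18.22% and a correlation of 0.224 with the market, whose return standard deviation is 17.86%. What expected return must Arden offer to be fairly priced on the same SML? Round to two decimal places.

4.33%

MRP = (15.99% − 5.96%) / (1.60 − 0.42) = 8.5000%
R_f = 5.96% − 0.42 × 8.5000% = 2.3900%
β_Arden = ρ·σ_i/σ_m = 0.224 × 18.22 / 17.86 = 0.2285
E(R_Arden) = R_f + β × MRP = 2.3900% + 0.2285 × 8.5000% = 4.33%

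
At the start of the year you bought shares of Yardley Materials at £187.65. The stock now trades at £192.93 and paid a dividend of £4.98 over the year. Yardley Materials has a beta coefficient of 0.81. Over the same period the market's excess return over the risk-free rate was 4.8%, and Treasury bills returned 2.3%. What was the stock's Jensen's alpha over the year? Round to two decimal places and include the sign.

-0.72%

Realised HPR = (P1 + D1 − P0) / P0 = (192.93 + 4.98 − 187.65) / 187.65 = 10.26 / 187.65 = 5.4676%
CAPM required = R_f + β·MRP = 2.3% + 0.81 × 4.8% = 6.1880%
α = realised − required = 5.4676% − 6.1880% = -0.72%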